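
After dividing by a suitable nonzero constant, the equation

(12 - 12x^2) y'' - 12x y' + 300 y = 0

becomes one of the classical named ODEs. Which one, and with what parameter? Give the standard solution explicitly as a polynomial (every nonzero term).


All three coefficients share the factor 12; dividing through by 12 gives  (1 - x^2) y'' - x y' + 25 y = 0.
This matches the Chebyshev equation (1 - x^2) y'' - x y' + n^2 y = 0 (note the -x y' term, not -2x y') with n^2 = 25, so n = 5; the polynomial solution is T_5(x).
With y = sum_k a_k x^k, matching x^k gives (k+2)(k+1) a_{k+2} = (k^2 - n^2) a_k = (k - 5)(k + 5) a_k. The right side vanishes at k = 5, so the series with the parity of 5 terminates at degree 5.
Standard normalization: leading coefficient of T_n is 2^(n-1), so a_5 = 2^4 = 16. Work downward with a_k = (k+1)(k+2) a_{k+2} / ((k - 5)(k + 5)):
  a_3 = (4)(5)(16) / ((3 - 5)(3 + 5)) = 320/(-16) = -20
  a_1 = (2)(3)(-20) / ((1 - 5)(1 + 5)) = -120/(-24) = 5
Hence T_5(x) = 16 x^5 - 20 x^3 + 5 x.

T_5(x); series = 16 x^5 - 20 x^3 + 5 x


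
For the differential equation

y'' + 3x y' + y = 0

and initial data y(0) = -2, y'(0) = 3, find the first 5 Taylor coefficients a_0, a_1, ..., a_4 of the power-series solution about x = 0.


Ansatz: y(x) = sum_{n>=0} a_n x^n, so y'(x) = sum_{n>=1} n a_n x^(n-1) and y''(x) = sum_{n>=2} n(n-1) a_n x^(n-2).
Substitute into P(x) y'' + Q(x) y' + R(x) y = 0 with P(x) = 1, Q(x) = 3x, R(x) = 1, and match powers of x.
Initial conditions: a_0 = -2, a_1 = 3.
Setting the coefficient of each power of x to zero and solving order by order (substituting the coefficients already found):
  x^0: 2 a_2 + a_0 = 0  ->  2 a_2 = -a_0 = 2  ->  a_2 = 1
  x^1: 6 a_3 + 4 a_1 = 0  ->  6 a_3 = -4 a_1 = -12  ->  a_3 = -2
  x^2: 12 a_4 + 7 a_2 = 0  ->  12 a_4 = -7 a_2 = -7  ->  a_4 = -7/12
Truncated series: y(x) = -2 + 3 x + x^2 - 2 x^3 - (7/12) x^4 + O(x^5).

a_0 = -2; a_1 = 3; a_2 = 1; a_3 = -2; a_4 = -7/12


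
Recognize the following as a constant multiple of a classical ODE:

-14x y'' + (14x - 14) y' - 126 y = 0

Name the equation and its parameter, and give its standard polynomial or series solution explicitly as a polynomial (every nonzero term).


All three coefficients share the factor -14; dividing through by -14 gives  x y'' + (1 - x) y' + 9 y = 0.
This matches the Laguerre equation x y'' + (1 - x) y' + n y = 0 with n = 9; the polynomial solution is L_9(x).
With y = sum_k a_k x^k, matching x^k gives (k+1)k a_{k+1} + (k+1) a_{k+1} - k a_k + n a_k = 0, i.e. (k+1)^2 a_{k+1} = (k - n) a_k = (k - 9) a_k. The right side vanishes at k = 9, so the series terminates at degree 9.
Standard normalization L_n(0) = 1 gives a_0 = 1. Work upward with a_{k+1} = (k - 9) a_k / (k+1)^2:
  a_1 = (0 - 9)(1) / 1^2 = -9/1 = -9
  a_2 = (1 - 9)(-9) / 2^2 = 72/4 = 18
  a_3 = (2 - 9)(18) / 3^2 = -126/9 = -14
  a_4 = (3 - 9)(-14) / 4^2 = 84/16 = 21/4
  a_5 = (4 - 9)(21/4) / 5^2 = (-105/4)/25 = -21/20
  a_6 = (5 - 9)(-21/20) / 6^2 = (21/5)/36 = 7/60
  a_7 = (6 - 9)(7/60) / 7^2 = (-7/20)/49 = -1/140
  a_8 = (7 - 9)(-1/140) / 8^2 = (1/70)/64 = 1/4480
  a_9 = (8 - 9)(1/4480) / 9^2 = (-1/4480)/81 = -1/362880
Hence L_9(x) = -x^9/362880 + x^8/4480 - x^7/140 + 7 x^6/60 - 21 x^5/20 + 21 x^4/4 - 14 x^3 + 18 x^2 - 9 x + 1.

L_9(x); series = -x^9/362880 + x^8/4480 - x^7/140 + 7 x^6/60 - 21 x^5/20 + 21 x^4/4 - 14 x^3 + 18 x^2 - 9 x + 1


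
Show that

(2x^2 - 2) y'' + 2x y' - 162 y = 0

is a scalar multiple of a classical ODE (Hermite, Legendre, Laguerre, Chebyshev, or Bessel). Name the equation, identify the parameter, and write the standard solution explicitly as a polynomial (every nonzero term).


All three coefficients share the factor -2; dividing through by -2 gives  (1 - x^2) y'' - x y' + 81 y = 0.
This matches the Chebyshev equation (1 - x^2) y'' - x y' + n^2 y = 0 (note the -x y' term, not -2x y') with n^2 = 81, so n = 9; the polynomial solution is T_9(x).
With y = sum_k a_k x^k, matching x^k gives (k+2)(k+1) a_{k+2} = (k^2 - n^2) a_k = (k - 9)(k + 9) a_k. The right side vanishes at k = 9, so the series with the parity of 9 terminates at degree 9.
Standard normalization: leading coefficient of T_n is 2^(n-1), so a_9 = 2^8 = 256. Work downward with a_k = (k+1)(k+2) a_{k+2} / ((k - 9)(k + 9)):
  a_7 = (8)(9)(256) / ((7 - 9)(7 + 9)) = 18432/(-32) = -576
  a_5 = (6)(7)(-576) / ((5 - 9)(5 + 9)) = -24192/(-56) = 432
  a_3 = (4)(5)(432) / ((3 - 9)(3 + 9)) = 8640/(-72) = -120
  a_1 = (2)(3)(-120) / ((1 - 9)(1 + 9)) = -720/(-80) = 9
Hence T_9(x) = 256 x^9 - 576 x^7 + 432 x^5 - 120 x^3 + 9 x.

T_9(x); series = 256 x^9 - 576 x^7 + 432 x^5 - 120 x^3 + 9 x


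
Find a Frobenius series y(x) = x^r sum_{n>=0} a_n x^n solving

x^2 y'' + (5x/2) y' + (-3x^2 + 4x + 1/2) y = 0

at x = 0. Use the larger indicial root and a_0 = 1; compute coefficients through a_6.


Write in Frobenius form y'' + (p(x)/x) y' + (q(x)/x^2) y = 0:
  p(x) = 5/2,  q(x) = -3x^2 + 4x + 1/2.
Indicial equation: r(r-1) + (5/2) r + (1/2) = 0 -> roots r_1 = -1/2, r_2 = -1.
Take r = r_1 = -1/2. Let y(x) = x^r sum_{n>=0} a_n x^n with a_0 = 1.
Substitute y = x^r sum a_n x^n and match x^{r+n}. The recurrence is
  D(n) a_n + 4 a_{n-1} - 3 a_{n-2} = 0,  where D(n) = (r+n)(r+n-1) + (5/2)(r+n) + (1/2).
  a_n = [-4 a_{n-1} + 3 a_{n-2}] / D(n).
Since the indicial polynomial factors as (r - r_1)(r - r_2), D(n) = (r_1 + n - r_1)(r_1 + n - r_2) = n(n + 1/2).
Evaluating step by step (a_0 = 1):
  n = 1: D(1) = 1(1 + 1/2) = 3/2; numerator = -4(1) = -4; a_1 = (-4)/(3/2) = -8/3
  n = 2: D(2) = 2(2 + 1/2) = 5; numerator = -4(-8/3) + 3(1) = 41/3; a_2 = (41/3)/(5) = 41/15
  n = 3: D(3) = 3(3 + 1/2) = 21/2; numerator = -4(41/15) + 3(-8/3) = -284/15; a_3 = (-284/15)/(21/2) = -568/315
  n = 4: D(4) = 4(4 + 1/2) = 18; numerator = -4(-568/315) + 3(41/15) = 971/63; a_4 = (971/63)/(18) = 971/1134
  n = 5: D(5) = 5(5 + 1/2) = 55/2; numerator = -4(971/1134) + 3(-568/315) = -3578/405; a_5 = (-3578/405)/(55/2) = -7156/22275
  n = 6: D(6) = 6(6 + 1/2) = 39; numerator = -4(-7156/22275) + 3(971/1134) = 1201811/311850; a_6 = (1201811/311850)/(39) = 92447/935550

r = -1/2; a_0 = 1; a_1 = -8/3; a_2 = 41/15; a_3 = -568/315; a_4 = 971/1134; a_5 = -7156/22275; a_6 = 92447/935550


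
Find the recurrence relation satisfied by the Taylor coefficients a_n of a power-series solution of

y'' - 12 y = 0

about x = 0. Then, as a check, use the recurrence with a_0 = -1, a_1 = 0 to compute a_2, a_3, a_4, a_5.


Substitute y = sum_n a_n x^n into y'' + (const) y = 0.
y''(x) = sum_{n>=0} (n+2)(n+1) a_{n+2} x^n.
The ODE becomes sum_n [(n+2)(n+1) a_{n+2} - 12 a_n] x^n = 0.
Setting each coefficient to zero gives the recurrence:
  (n+2)(n+1) a_{n+2} - 12 a_n = 0,
  a_{n+2} = 12 / ((n+1)(n+2)) a_n.

Check with a_0 = -1, a_1 = 0 (apply the recurrence for n = 0, 1, 2, 3): a_0 = -1, a_1 = 0, a_2 = -6, a_3 = 0, a_4 = -6, a_5 = 0.

a_{n+2} = 12/((n+1)(n+2)) * a_n; check: a_0 = -1, a_1 = 0, a_2 = -6, a_3 = 0, a_4 = -6, a_5 = 0


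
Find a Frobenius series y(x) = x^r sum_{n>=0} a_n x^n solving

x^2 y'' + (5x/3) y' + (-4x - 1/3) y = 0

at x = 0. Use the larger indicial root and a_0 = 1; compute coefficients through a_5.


Write in Frobenius form y'' + (p(x)/x) y' + (q(x)/x^2) y = 0:
  p(x) = 5/3,  q(x) = -4x - 1/3.
Indicial equation: r(r-1) + (5/3) r + (-1/3) = 0 -> roots r_1 = 1/3, r_2 = -1.
Take r = r_1 = 1/3. Let y(x) = x^r sum_{n>=0} a_n x^n with a_0 = 1.
Substitute y = x^r sum a_n x^n and match x^{r+n}. The recurrence is
  D(n) a_n - 4 a_{n-1} = 0,  where D(n) = (r+n)(r+n-1) + (5/3)(r+n) + (-1/3).
  a_n = 4 / D(n) * a_{n-1}.
Since the indicial polynomial factors as (r - r_1)(r - r_2), D(n) = (r_1 + n - r_1)(r_1 + n - r_2) = n(n + 4/3).
Evaluating step by step (a_0 = 1):
  n = 1: D(1) = 1(1 + 4/3) = 7/3; numerator = 4(1) = 4; a_1 = (4)/(7/3) = 12/7
  n = 2: D(2) = 2(2 + 4/3) = 20/3; numerator = 4(12/7) = 48/7; a_2 = (48/7)/(20/3) = 36/35
  n = 3: D(3) = 3(3 + 4/3) = 13; numerator = 4(36/35) = 144/35; a_3 = (144/35)/(13) = 144/455
  n = 4: D(4) = 4(4 + 4/3) = 64/3; numerator = 4(144/455) = 576/455; a_4 = (576/455)/(64/3) = 27/455
  n = 5: D(5) = 5(5 + 4/3) = 95/3; numerator = 4(27/455) = 108/455; a_5 = (108/455)/(95/3) = 324/43225

r = 1/3; a_0 = 1; a_1 = 12/7; a_2 = 36/35; a_3 = 144/455; a_4 = 27/455; a_5 = 324/43225


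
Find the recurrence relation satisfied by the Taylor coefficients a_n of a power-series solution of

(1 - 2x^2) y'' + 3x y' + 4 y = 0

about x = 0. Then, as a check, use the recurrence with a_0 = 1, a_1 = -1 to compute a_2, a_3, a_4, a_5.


Substitute y = sum_n a_n x^n.
(1 - 2 x^2) y'' contributes (n+2)(n+1) a_{n+2} - 2 n(n-1) a_n at x^n.
3 x y'(x) contributes 3 n a_n at x^n.
4 y(x) contributes 4 a_n at x^n.
Matching x^n: (n+2)(n+1) a_{n+2} + (-2 n(n-1) + 3 n + 4) a_n = 0.
Thus a_{n+2} = (2 n(n-1) - 3 n - 4) / ((n+1)(n+2)) * a_n.

Check with a_0 = 1, a_1 = -1 (apply the recurrence for n = 0, 1, 2, 3): a_0 = 1, a_1 = -1, a_2 = -2, a_3 = 7/6, a_4 = 1, a_5 = -7/120.

a_(n+2) = (2 n(n-1) - 3 n - 4) / ((n+1)(n+2)) * a_n; check: a_0 = 1, a_1 = -1, a_2 = -2, a_3 = 7/6, a_4 = 1, a_5 = -7/120


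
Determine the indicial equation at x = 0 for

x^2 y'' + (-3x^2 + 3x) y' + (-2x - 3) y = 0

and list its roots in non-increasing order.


Divide by x^2 to reach normal form y'' + P_1(x) y' + P_2(x) y = 0 with P_1(x) = -3 + 3/x and P_2(x) = -2/x - 3/x^2.
x = 0 is a singular point because the y'-coefficient -3 + 3/x has a pole at x = 0 and the y-coefficient -2/x - 3/x^2 has a pole at x = 0.
It is a regular singular point because x P_1(x) = p(x) = 3 - 3x and x^2 P_2(x) = q(x) = -2x - 3 are polynomials, hence analytic at x = 0.
p(0) = 3,  q(0) = -3.
Indicial equation: r(r-1) + p(0) r + q(0) = 0, i.e. r^2 + (p(0) - 1) r + q(0) = 0, i.e. r^2 + 2 r - 3 = 0.
Discriminant: (2)^2 - 4(-3) = 16, so r = (-2 ± 4)/2.
Solving: r_1 = 1, r_2 = -3.

indicial: r^2 + 2 r - 3 = 0; roots r_1 = 1, r_2 = -3


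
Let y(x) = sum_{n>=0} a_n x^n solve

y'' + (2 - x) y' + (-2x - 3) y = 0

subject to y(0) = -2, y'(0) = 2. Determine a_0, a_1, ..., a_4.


Ansatz: y(x) = sum_{n>=0} a_n x^n, so y'(x) = sum_{n>=1} n a_n x^(n-1) and y''(x) = sum_{n>=2} n(n-1) a_n x^(n-2).
Substitute into P(x) y'' + Q(x) y' + R(x) y = 0 with P(x) = 1, Q(x) = 2 - x, R(x) = -2x - 3, and match powers of x.
Initial conditions: a_0 = -2, a_1 = 2.
Setting the coefficient of each power of x to zero and solving order by order (substituting the coefficients already found):
  x^0: 2 a_2 + 2 a_1 - 3 a_0 = 0  ->  2 a_2 = -2 a_1 + 3 a_0 = -10  ->  a_2 = -5
  x^1: 6 a_3 + 4 a_2 - 4 a_1 - 2 a_0 = 0  ->  6 a_3 = -4 a_2 + 4 a_1 + 2 a_0 = 24  ->  a_3 = 4
  x^2: 12 a_4 + 6 a_3 - 5 a_2 - 2 a_1 = 0  ->  12 a_4 = -6 a_3 + 5 a_2 + 2 a_1 = -45  ->  a_4 = -15/4
Truncated series: y(x) = -2 + 2 x - 5 x^2 + 4 x^3 - (15/4) x^4 + O(x^5).

a_0 = -2; a_1 = 2; a_2 = -5; a_3 = 4; a_4 = -15/4


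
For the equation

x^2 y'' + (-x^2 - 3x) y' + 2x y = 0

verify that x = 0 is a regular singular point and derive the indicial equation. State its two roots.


Divide by x^2 to reach normal form y'' + P_1(x) y' + P_2(x) y = 0 with P_1(x) = -1 - 3/x and P_2(x) = 2/x.
x = 0 is a singular point because the y'-coefficient -1 - 3/x has a pole at x = 0 and the y-coefficient 2/x has a pole at x = 0.
It is a regular singular point because x P_1(x) = p(x) = -x - 3 and x^2 P_2(x) = q(x) = 2x are polynomials, hence analytic at x = 0.
p(0) = -3,  q(0) = 0.
Indicial equation: r(r-1) + p(0) r + q(0) = 0, i.e. r^2 + (p(0) - 1) r + q(0) = 0, i.e. r^2 - 4 r = 0.
Discriminant: (-4)^2 - 4(0) = 16, so r = (4 ± 4)/2.
Solving: r_1 = 4, r_2 = 0.

indicial: r^2 - 4 r = 0; roots r_1 = 4, r_2 = 0


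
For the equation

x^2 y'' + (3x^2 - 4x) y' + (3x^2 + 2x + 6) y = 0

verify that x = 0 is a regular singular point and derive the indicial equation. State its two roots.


Divide by x^2 to reach normal form y'' + P_1(x) y' + P_2(x) y = 0 with P_1(x) = 3 - 4/x and P_2(x) = 3 + 2/x + 6/x^2.
x = 0 is a singular point because the y'-coefficient 3 - 4/x has a pole at x = 0 and the y-coefficient 3 + 2/x + 6/x^2 has a pole at x = 0.
It is a regular singular point because x P_1(x) = p(x) = 3x - 4 and x^2 P_2(x) = q(x) = 3x^2 + 2x + 6 are polynomials, hence analytic at x = 0.
p(0) = -4,  q(0) = 6.
Indicial equation: r(r-1) + p(0) r + q(0) = 0, i.e. r^2 + (p(0) - 1) r + q(0) = 0, i.e. r^2 - 5 r + 6 = 0.
Discriminant: (-5)^2 - 4(6) = 1, so r = (5 ± 1)/2.
Solving: r_1 = 3, r_2 = 2.

indicial: r^2 - 5 r + 6 = 0; roots r_1 = 3, r_2 = 2


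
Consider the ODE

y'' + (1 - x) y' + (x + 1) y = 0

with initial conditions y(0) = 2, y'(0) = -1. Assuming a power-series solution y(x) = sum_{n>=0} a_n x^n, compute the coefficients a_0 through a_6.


Ansatz: y(x) = sum_{n>=0} a_n x^n, so y'(x) = sum_{n>=1} n a_n x^(n-1) and y''(x) = sum_{n>=2} n(n-1) a_n x^(n-2).
Substitute into P(x) y'' + Q(x) y' + R(x) y = 0 with P(x) = 1, Q(x) = 1 - x, R(x) = x + 1, and match powers of x.
Initial conditions: a_0 = 2, a_1 = -1.
Setting the coefficient of each power of x to zero and solving order by order (substituting the coefficients already found):
  x^0: 2 a_2 + a_1 + a_0 = 0  ->  2 a_2 = -a_1 - a_0 = -1  ->  a_2 = -1/2
  x^1: 6 a_3 + 2 a_2 + a_0 = 0  ->  6 a_3 = -2 a_2 - a_0 = -1  ->  a_3 = -1/6
  x^2: 12 a_4 + 3 a_3 - a_2 + a_1 = 0  ->  12 a_4 = -3 a_3 + a_2 - a_1 = 1  ->  a_4 = 1/12
  x^3: 20 a_5 + 4 a_4 - 2 a_3 + a_2 = 0  ->  20 a_5 = -4 a_4 + 2 a_3 - a_2 = -1/6  ->  a_5 = -1/120
  x^4: 30 a_6 + 5 a_5 - 3 a_4 + a_3 = 0  ->  30 a_6 = -5 a_5 + 3 a_4 - a_3 = 11/24  ->  a_6 = 11/720
Truncated series: y(x) = 2 - x - (1/2) x^2 - (1/6) x^3 + (1/12) x^4 - (1/120) x^5 + (11/720) x^6 + O(x^7).

a_0 = 2; a_1 = -1; a_2 = -1/2; a_3 = -1/6; a_4 = 1/12; a_5 = -1/120; a_6 = 11/720


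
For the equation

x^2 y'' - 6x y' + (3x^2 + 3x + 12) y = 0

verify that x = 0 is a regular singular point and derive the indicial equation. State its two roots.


Divide by x^2 to reach normal form y'' + P_1(x) y' + P_2(x) y = 0 with P_1(x) = -6/x and P_2(x) = 3 + 3/x + 12/x^2.
x = 0 is a singular point because the y'-coefficient -6/x has a pole at x = 0 and the y-coefficient 3 + 3/x + 12/x^2 has a pole at x = 0.
It is a regular singular point because x P_1(x) = p(x) = -6 and x^2 P_2(x) = q(x) = 3x^2 + 3x + 12 are polynomials, hence analytic at x = 0.
p(0) = -6,  q(0) = 12.
Indicial equation: r(r-1) + p(0) r + q(0) = 0, i.e. r^2 + (p(0) - 1) r + q(0) = 0, i.e. r^2 - 7 r + 12 = 0.
Discriminant: (-7)^2 - 4(12) = 1, so r = (7 ± 1)/2.
Solving: r_1 = 4, r_2 = 3.

indicial: r^2 - 7 r + 12 = 0; roots r_1 = 4, r_2 = 3


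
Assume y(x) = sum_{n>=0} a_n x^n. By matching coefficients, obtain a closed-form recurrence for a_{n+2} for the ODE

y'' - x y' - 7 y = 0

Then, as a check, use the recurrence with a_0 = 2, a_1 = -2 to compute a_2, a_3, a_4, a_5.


Substitute y = sum_n a_n x^n.
y''(x) has coefficient (n+2)(n+1) a_{n+2} at x^n;
-x y'(x) has coefficient -n a_n at x^n (shift);
-7 y(x) has coefficient -7 a_n at x^n.
Matching x^n: (n+2)(n+1) a_{n+2} + (-n - 7) a_n = 0.
Thus a_{n+2} = (n + 7) / ((n+1)(n+2)) * a_n.

Check with a_0 = 2, a_1 = -2 (apply the recurrence for n = 0, 1, 2, 3): a_0 = 2, a_1 = -2, a_2 = 7, a_3 = -8/3, a_4 = 21/4, a_5 = -4/3.

a_(n+2) = (n + 7) / ((n+1)(n+2)) * a_n; check: a_0 = 2, a_1 = -2, a_2 = 7, a_3 = -8/3, a_4 = 21/4, a_5 = -4/3


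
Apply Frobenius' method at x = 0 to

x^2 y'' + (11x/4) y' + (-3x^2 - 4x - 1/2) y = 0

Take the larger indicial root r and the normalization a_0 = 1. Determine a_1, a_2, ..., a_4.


Write in Frobenius form y'' + (p(x)/x) y' + (q(x)/x^2) y = 0:
  p(x) = 11/4,  q(x) = -3x^2 - 4x - 1/2.
Indicial equation: r(r-1) + (11/4) r + (-1/2) = 0 -> roots r_1 = 1/4, r_2 = -2.
Take r = r_1 = 1/4. Let y(x) = x^r sum_{n>=0} a_n x^n with a_0 = 1.
Substitute y = x^r sum a_n x^n and match x^{r+n}. The recurrence is
  D(n) a_n - 4 a_{n-1} - 3 a_{n-2} = 0,  where D(n) = (r+n)(r+n-1) + (11/4)(r+n) + (-1/2).
  a_n = [4 a_{n-1} + 3 a_{n-2}] / D(n).
Since the indicial polynomial factors as (r - r_1)(r - r_2), D(n) = (r_1 + n - r_1)(r_1 + n - r_2) = n(n + 9/4).
Evaluating step by step (a_0 = 1):
  n = 1: D(1) = 1(1 + 9/4) = 13/4; numerator = 4(1) = 4; a_1 = (4)/(13/4) = 16/13
  n = 2: D(2) = 2(2 + 9/4) = 17/2; numerator = 4(16/13) + 3(1) = 103/13; a_2 = (103/13)/(17/2) = 206/221
  n = 3: D(3) = 3(3 + 9/4) = 63/4; numerator = 4(206/221) + 3(16/13) = 1640/221; a_3 = (1640/221)/(63/4) = 6560/13923
  n = 4: D(4) = 4(4 + 9/4) = 25; numerator = 4(6560/13923) + 3(206/221) = 65174/13923; a_4 = (65174/13923)/(25) = 65174/348075

r = 1/4; a_0 = 1; a_1 = 16/13; a_2 = 206/221; a_3 = 6560/13923; a_4 = 65174/348075


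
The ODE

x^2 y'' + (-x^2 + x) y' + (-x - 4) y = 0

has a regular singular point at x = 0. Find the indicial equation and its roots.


Divide by x^2 to reach normal form y'' + P_1(x) y' + P_2(x) y = 0 with P_1(x) = -1 + 1/x and P_2(x) = -1/x - 4/x^2.
x = 0 is a singular point because the y'-coefficient -1 + 1/x has a pole at x = 0 and the y-coefficient -1/x - 4/x^2 has a pole at x = 0.
It is a regular singular point because x P_1(x) = p(x) = 1 - x and x^2 P_2(x) = q(x) = -x - 4 are polynomials, hence analytic at x = 0.
p(0) = 1,  q(0) = -4.
Indicial equation: r(r-1) + p(0) r + q(0) = 0, i.e. r^2 + (p(0) - 1) r + q(0) = 0, i.e. r^2 - 4 = 0.
Discriminant: (0)^2 - 4(-4) = 16, so r = (0 ± 4)/2.
Solving: r_1 = 2, r_2 = -2.

indicial: r^2 - 4 = 0; roots r_1 = 2, r_2 = -2


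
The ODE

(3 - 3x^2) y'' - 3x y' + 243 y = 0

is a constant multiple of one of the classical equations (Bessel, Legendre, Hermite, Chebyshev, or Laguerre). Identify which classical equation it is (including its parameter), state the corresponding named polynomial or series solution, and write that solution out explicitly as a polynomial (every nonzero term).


All three coefficients share the factor 3; dividing through by 3 gives  (1 - x^2) y'' - x y' + 81 y = 0.
This matches the Chebyshev equation (1 - x^2) y'' - x y' + n^2 y = 0 (note the -x y' term, not -2x y') with n^2 = 81, so n = 9; the polynomial solution is T_9(x).
With y = sum_k a_k x^k, matching x^k gives (k+2)(k+1) a_{k+2} = (k^2 - n^2) a_k = (k - 9)(k + 9) a_k. The right side vanishes at k = 9, so the series with the parity of 9 terminates at degree 9.
Standard normalization: leading coefficient of T_n is 2^(n-1), so a_9 = 2^8 = 256. Work downward with a_k = (k+1)(k+2) a_{k+2} / ((k - 9)(k + 9)):
  a_7 = (8)(9)(256) / ((7 - 9)(7 + 9)) = 18432/(-32) = -576
  a_5 = (6)(7)(-576) / ((5 - 9)(5 + 9)) = -24192/(-56) = 432
  a_3 = (4)(5)(432) / ((3 - 9)(3 + 9)) = 8640/(-72) = -120
  a_1 = (2)(3)(-120) / ((1 - 9)(1 + 9)) = -720/(-80) = 9
Hence T_9(x) = 256 x^9 - 576 x^7 + 432 x^5 - 120 x^3 + 9 x.

T_9(x); series = 256 x^9 - 576 x^7 + 432 x^5 - 120 x^3 + 9 x


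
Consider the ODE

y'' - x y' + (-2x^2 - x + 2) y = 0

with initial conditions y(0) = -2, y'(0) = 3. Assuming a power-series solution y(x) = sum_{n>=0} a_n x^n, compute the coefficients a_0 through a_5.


Ansatz: y(x) = sum_{n>=0} a_n x^n, so y'(x) = sum_{n>=1} n a_n x^(n-1) and y''(x) = sum_{n>=2} n(n-1) a_n x^(n-2).
Substitute into P(x) y'' + Q(x) y' + R(x) y = 0 with P(x) = 1, Q(x) = -x, R(x) = -2x^2 - x + 2, and match powers of x.
Initial conditions: a_0 = -2, a_1 = 3.
Setting the coefficient of each power of x to zero and solving order by order (substituting the coefficients already found):
  x^0: 2 a_2 + 2 a_0 = 0  ->  2 a_2 = -2 a_0 = 4  ->  a_2 = 2
  x^1: 6 a_3 + a_1 - a_0 = 0  ->  6 a_3 = -a_1 + a_0 = -5  ->  a_3 = -5/6
  x^2: 12 a_4 - a_1 - 2 a_0 = 0  ->  12 a_4 = a_1 + 2 a_0 = -1  ->  a_4 = -1/12
  x^3: 20 a_5 - a_3 - a_2 - 2 a_1 = 0  ->  20 a_5 = a_3 + a_2 + 2 a_1 = 43/6  ->  a_5 = 43/120
Truncated series: y(x) = -2 + 3 x + 2 x^2 - (5/6) x^3 - (1/12) x^4 + (43/120) x^5 + O(x^6).

a_0 = -2; a_1 = 3; a_2 = 2; a_3 = -5/6; a_4 = -1/12; a_5 = 43/120


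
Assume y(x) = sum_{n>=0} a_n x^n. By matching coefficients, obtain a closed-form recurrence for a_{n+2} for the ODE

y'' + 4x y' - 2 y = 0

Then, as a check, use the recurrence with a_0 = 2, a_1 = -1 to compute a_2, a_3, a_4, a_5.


Substitute y = sum_n a_n x^n.
y''(x) has coefficient (n+2)(n+1) a_{n+2} at x^n;
4 x y'(x) has coefficient 4 n a_n at x^n (shift);
-2 y(x) has coefficient -2 a_n at x^n.
Matching x^n: (n+2)(n+1) a_{n+2} + (4n - 2) a_n = 0.
Thus a_{n+2} = (-4n + 2) / ((n+1)(n+2)) * a_n.

Check with a_0 = 2, a_1 = -1 (apply the recurrence for n = 0, 1, 2, 3): a_0 = 2, a_1 = -1, a_2 = 2, a_3 = 1/3, a_4 = -1, a_5 = -1/6.

a_(n+2) = (-4n + 2) / ((n+1)(n+2)) * a_n; check: a_0 = 2, a_1 = -1, a_2 = 2, a_3 = 1/3, a_4 = -1, a_5 = -1/6


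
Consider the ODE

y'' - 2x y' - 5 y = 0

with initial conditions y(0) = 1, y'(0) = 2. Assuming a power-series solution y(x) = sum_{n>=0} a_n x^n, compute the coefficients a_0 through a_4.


Ansatz: y(x) = sum_{n>=0} a_n x^n, so y'(x) = sum_{n>=1} n a_n x^(n-1) and y''(x) = sum_{n>=2} n(n-1) a_n x^(n-2).
Substitute into P(x) y'' + Q(x) y' + R(x) y = 0 with P(x) = 1, Q(x) = -2x, R(x) = -5, and match powers of x.
Initial conditions: a_0 = 1, a_1 = 2.
Setting the coefficient of each power of x to zero and solving order by order (substituting the coefficients already found):
  x^0: 2 a_2 - 5 a_0 = 0  ->  2 a_2 = 5 a_0 = 5  ->  a_2 = 5/2
  x^1: 6 a_3 - 7 a_1 = 0  ->  6 a_3 = 7 a_1 = 14  ->  a_3 = 7/3
  x^2: 12 a_4 - 9 a_2 = 0  ->  12 a_4 = 9 a_2 = 45/2  ->  a_4 = 15/8
Truncated series: y(x) = 1 + 2 x + (5/2) x^2 + (7/3) x^3 + (15/8) x^4 + O(x^5).

a_0 = 1; a_1 = 2; a_2 = 5/2; a_3 = 7/3; a_4 = 15/8


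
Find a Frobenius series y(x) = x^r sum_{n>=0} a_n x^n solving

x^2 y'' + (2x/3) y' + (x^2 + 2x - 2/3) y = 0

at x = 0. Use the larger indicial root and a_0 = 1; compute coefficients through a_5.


Write in Frobenius form y'' + (p(x)/x) y' + (q(x)/x^2) y = 0:
  p(x) = 2/3,  q(x) = x^2 + 2x - 2/3.
Indicial equation: r(r-1) + (2/3) r + (-2/3) = 0 -> roots r_1 = 1, r_2 = -2/3.
Take r = r_1 = 1. Let y(x) = x^r sum_{n>=0} a_n x^n with a_0 = 1.
Substitute y = x^r sum a_n x^n and match x^{r+n}. The recurrence is
  D(n) a_n + 2 a_{n-1} + 1 a_{n-2} = 0,  where D(n) = (r+n)(r+n-1) + (2/3)(r+n) + (-2/3).
  a_n = [-2 a_{n-1} - 1 a_{n-2}] / D(n).
Since the indicial polynomial factors as (r - r_1)(r - r_2), D(n) = (r_1 + n - r_1)(r_1 + n - r_2) = n(n + 5/3).
Evaluating step by step (a_0 = 1):
  n = 1: D(1) = 1(1 + 5/3) = 8/3; numerator = -2(1) = -2; a_1 = (-2)/(8/3) = -3/4
  n = 2: D(2) = 2(2 + 5/3) = 22/3; numerator = -2(-3/4) - 1(1) = 1/2; a_2 = (1/2)/(22/3) = 3/44
  n = 3: D(3) = 3(3 + 5/3) = 14; numerator = -2(3/44) - 1(-3/4) = 27/44; a_3 = (27/44)/(14) = 27/616
  n = 4: D(4) = 4(4 + 5/3) = 68/3; numerator = -2(27/616) - 1(3/44) = -12/77; a_4 = (-12/77)/(68/3) = -9/1309
  n = 5: D(5) = 5(5 + 5/3) = 100/3; numerator = -2(-9/1309) - 1(27/616) = -45/1496; a_5 = (-45/1496)/(100/3) = -27/29920

r = 1; a_0 = 1; a_1 = -3/4; a_2 = 3/44; a_3 = 27/616; a_4 = -9/1309; a_5 = -27/29920


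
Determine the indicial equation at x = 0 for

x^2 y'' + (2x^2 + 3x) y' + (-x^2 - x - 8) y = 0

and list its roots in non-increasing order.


Divide by x^2 to reach normal form y'' + P_1(x) y' + P_2(x) y = 0 with P_1(x) = 2 + 3/x and P_2(x) = -1 - 1/x - 8/x^2.
x = 0 is a singular point because the y'-coefficient 2 + 3/x has a pole at x = 0 and the y-coefficient -1 - 1/x - 8/x^2 has a pole at x = 0.
It is a regular singular point because x P_1(x) = p(x) = 2x + 3 and x^2 P_2(x) = q(x) = -x^2 - x - 8 are polynomials, hence analytic at x = 0.
p(0) = 3,  q(0) = -8.
Indicial equation: r(r-1) + p(0) r + q(0) = 0, i.e. r^2 + (p(0) - 1) r + q(0) = 0, i.e. r^2 + 2 r - 8 = 0.
Discriminant: (2)^2 - 4(-8) = 36, so r = (-2 ± 6)/2.
Solving: r_1 = 2, r_2 = -4.

indicial: r^2 + 2 r - 8 = 0; roots r_1 = 2, r_2 = -4


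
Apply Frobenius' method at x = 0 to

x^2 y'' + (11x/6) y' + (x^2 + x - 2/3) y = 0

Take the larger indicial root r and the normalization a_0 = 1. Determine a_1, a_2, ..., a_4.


Write in Frobenius form y'' + (p(x)/x) y' + (q(x)/x^2) y = 0:
  p(x) = 11/6,  q(x) = x^2 + x - 2/3.
Indicial equation: r(r-1) + (11/6) r + (-2/3) = 0 -> roots r_1 = 1/2, r_2 = -4/3.
Take r = r_1 = 1/2. Let y(x) = x^r sum_{n>=0} a_n x^n with a_0 = 1.
Substitute y = x^r sum a_n x^n and match x^{r+n}. The recurrence is
  D(n) a_n + 1 a_{n-1} + 1 a_{n-2} = 0,  where D(n) = (r+n)(r+n-1) + (11/6)(r+n) + (-2/3).
  a_n = [-1 a_{n-1} - 1 a_{n-2}] / D(n).
Since the indicial polynomial factors as (r - r_1)(r - r_2), D(n) = (r_1 + n - r_1)(r_1 + n - r_2) = n(n + 11/6).
Evaluating step by step (a_0 = 1):
  n = 1: D(1) = 1(1 + 11/6) = 17/6; numerator = -1(1) = -1; a_1 = (-1)/(17/6) = -6/17
  n = 2: D(2) = 2(2 + 11/6) = 23/3; numerator = -1(-6/17) - 1(1) = -11/17; a_2 = (-11/17)/(23/3) = -33/391
  n = 3: D(3) = 3(3 + 11/6) = 29/2; numerator = -1(-33/391) - 1(-6/17) = 171/391; a_3 = (171/391)/(29/2) = 342/11339
  n = 4: D(4) = 4(4 + 11/6) = 70/3; numerator = -1(342/11339) - 1(-33/391) = 615/11339; a_4 = (615/11339)/(70/3) = 369/158746

r = 1/2; a_0 = 1; a_1 = -6/17; a_2 = -33/391; a_3 = 342/11339; a_4 = 369/158746


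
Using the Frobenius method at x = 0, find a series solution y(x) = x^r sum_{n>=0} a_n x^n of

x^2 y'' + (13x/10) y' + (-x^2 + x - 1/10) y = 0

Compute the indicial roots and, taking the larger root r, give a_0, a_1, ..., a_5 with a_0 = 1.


Write in Frobenius form y'' + (p(x)/x) y' + (q(x)/x^2) y = 0:
  p(x) = 13/10,  q(x) = -x^2 + x - 1/10.
Indicial equation: r(r-1) + (13/10) r + (-1/10) = 0 -> roots r_1 = 1/5, r_2 = -1/2.
Take r = r_1 = 1/5. Let y(x) = x^r sum_{n>=0} a_n x^n with a_0 = 1.
Substitute y = x^r sum a_n x^n and match x^{r+n}. The recurrence is
  D(n) a_n + 1 a_{n-1} - 1 a_{n-2} = 0,  where D(n) = (r+n)(r+n-1) + (13/10)(r+n) + (-1/10).
  a_n = [-1 a_{n-1} + 1 a_{n-2}] / D(n).
Since the indicial polynomial factors as (r - r_1)(r - r_2), D(n) = (r_1 + n - r_1)(r_1 + n - r_2) = n(n + 7/10).
Evaluating step by step (a_0 = 1):
  n = 1: D(1) = 1(1 + 7/10) = 17/10; numerator = -1(1) = -1; a_1 = (-1)/(17/10) = -10/17
  n = 2: D(2) = 2(2 + 7/10) = 27/5; numerator = -1(-10/17) + 1(1) = 27/17; a_2 = (27/17)/(27/5) = 5/17
  n = 3: D(3) = 3(3 + 7/10) = 111/10; numerator = -1(5/17) + 1(-10/17) = -15/17; a_3 = (-15/17)/(111/10) = -50/629
  n = 4: D(4) = 4(4 + 7/10) = 94/5; numerator = -1(-50/629) + 1(5/17) = 235/629; a_4 = (235/629)/(94/5) = 25/1258
  n = 5: D(5) = 5(5 + 7/10) = 57/2; numerator = -1(25/1258) + 1(-50/629) = -125/1258; a_5 = (-125/1258)/(57/2) = -125/35853

r = 1/5; a_0 = 1; a_1 = -10/17; a_2 = 5/17; a_3 = -50/629; a_4 = 25/1258; a_5 = -125/35853


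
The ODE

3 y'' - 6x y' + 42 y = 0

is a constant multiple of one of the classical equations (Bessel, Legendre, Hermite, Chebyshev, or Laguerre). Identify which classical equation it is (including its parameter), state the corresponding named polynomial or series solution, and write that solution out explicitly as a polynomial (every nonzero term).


All three coefficients share the factor 3; dividing through by 3 gives  y'' - 2x y' + 14 y = 0.
This matches the Hermite equation y'' - 2x y' + 2n y = 0 with 2n = 14, so n = 7; the polynomial solution is H_7(x).
With y = sum_k a_k x^k, matching x^k gives (k+2)(k+1) a_{k+2} = 2(k - n) a_k = 2(k - 7) a_k. The right side vanishes at k = 7, so the series with the parity of 7 terminates at degree 7.
Standard normalization: leading coefficient of H_n is 2^n, so a_7 = 2^7 = 128. Work downward with a_k = (k+1)(k+2) a_{k+2} / (2(k - n)):
  a_5 = (6)(7)(128) / (2(5 - 7)) = 5376/(-4) = -1344
  a_3 = (4)(5)(-1344) / (2(3 - 7)) = -26880/(-8) = 3360
  a_1 = (2)(3)(3360) / (2(1 - 7)) = 20160/(-12) = -1680
Hence H_7(x) = 128 x^7 - 1344 x^5 + 3360 x^3 - 1680 x.

H_7(x); series = 128 x^7 - 1344 x^5 + 3360 x^3 - 1680 x


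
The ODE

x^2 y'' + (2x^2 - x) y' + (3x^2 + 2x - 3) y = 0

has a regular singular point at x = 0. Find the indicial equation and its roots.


Divide by x^2 to reach normal form y'' + P_1(x) y' + P_2(x) y = 0 with P_1(x) = 2 - 1/x and P_2(x) = 3 + 2/x - 3/x^2.
x = 0 is a singular point because the y'-coefficient 2 - 1/x has a pole at x = 0 and the y-coefficient 3 + 2/x - 3/x^2 has a pole at x = 0.
It is a regular singular point because x P_1(x) = p(x) = 2x - 1 and x^2 P_2(x) = q(x) = 3x^2 + 2x - 3 are polynomials, hence analytic at x = 0.
p(0) = -1,  q(0) = -3.
Indicial equation: r(r-1) + p(0) r + q(0) = 0, i.e. r^2 + (p(0) - 1) r + q(0) = 0, i.e. r^2 - 2 r - 3 = 0.
Discriminant: (-2)^2 - 4(-3) = 16, so r = (2 ± 4)/2.
Solving: r_1 = 3, r_2 = -1.

indicial: r^2 - 2 r - 3 = 0; roots r_1 = 3, r_2 = -1


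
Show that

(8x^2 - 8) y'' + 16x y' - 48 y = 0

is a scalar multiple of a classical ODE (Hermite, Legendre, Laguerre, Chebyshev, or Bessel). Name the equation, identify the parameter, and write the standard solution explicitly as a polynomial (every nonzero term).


All three coefficients share the factor -8; dividing through by -8 gives  (1 - x^2) y'' - 2x y' + 6 y = 0.
This matches the Legendre equation (1 - x^2) y'' - 2x y' + n(n+1) y = 0 (note the -2x y' term) with n(n+1) = 6, so n = 2; the polynomial solution is P_2(x).
With y = sum_k a_k x^k, matching x^k gives (k+2)(k+1) a_{k+2} = [k(k+1) - n(n+1)] a_k = (k - 2)(k + 3) a_k. The right side vanishes at k = 2, so the series with the parity of 2 terminates at degree 2.
Standard normalization (P_n(1) = 1): leading coefficient (2n)!/(2^n (n!)^2) = 24/(4*4) = 3/2, so a_2 = 3/2. Work downward with a_k = (k+1)(k+2) a_{k+2} / ((k - 2)(k + 3)):
  a_0 = (1)(2)(3/2) / ((0 - 2)(0 + 3)) = 3/(-6) = -1/2
Hence P_2(x) = 3 x^2/2 - 1/2.

P_2(x); series = 3 x^2/2 - 1/2


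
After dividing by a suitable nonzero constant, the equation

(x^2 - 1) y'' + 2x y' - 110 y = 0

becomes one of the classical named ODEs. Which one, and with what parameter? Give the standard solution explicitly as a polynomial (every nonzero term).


All three coefficients share the factor -1; dividing through by -1 gives  (1 - x^2) y'' - 2x y' + 110 y = 0.
This matches the Legendre equation (1 - x^2) y'' - 2x y' + n(n+1) y = 0 (note the -2x y' term) with n(n+1) = 110, so n = 10; the polynomial solution is P_10(x).
With y = sum_k a_k x^k, matching x^k gives (k+2)(k+1) a_{k+2} = [k(k+1) - n(n+1)] a_k = (k - 10)(k + 11) a_k. The right side vanishes at k = 10, so the series with the parity of 10 terminates at degree 10.
Standard normalization (P_n(1) = 1): leading coefficient (2n)!/(2^n (n!)^2) = 2432902008176640000/(1024*13168189440000) = 46189/256, so a_10 = 46189/256. Work downward with a_k = (k+1)(k+2) a_{k+2} / ((k - 10)(k + 11)):
  a_8 = (9)(10)(46189/256) / ((8 - 10)(8 + 11)) = (2078505/128)/(-38) = -109395/256
  a_6 = (7)(8)(-109395/256) / ((6 - 10)(6 + 11)) = (-765765/32)/(-68) = 45045/128
  a_4 = (5)(6)(45045/128) / ((4 - 10)(4 + 11)) = (675675/64)/(-90) = -15015/128
  a_2 = (3)(4)(-15015/128) / ((2 - 10)(2 + 11)) = (-45045/32)/(-104) = 3465/256
  a_0 = (1)(2)(3465/256) / ((0 - 10)(0 + 11)) = (3465/128)/(-110) = -63/256
Hence P_10(x) = 46189 x^10/256 - 109395 x^8/256 + 45045 x^6/128 - 15015 x^4/128 + 3465 x^2/256 - 63/256.

P_10(x); series = 46189 x^10/256 - 109395 x^8/256 + 45045 x^6/128 - 15015 x^4/128 + 3465 x^2/256 - 63/256


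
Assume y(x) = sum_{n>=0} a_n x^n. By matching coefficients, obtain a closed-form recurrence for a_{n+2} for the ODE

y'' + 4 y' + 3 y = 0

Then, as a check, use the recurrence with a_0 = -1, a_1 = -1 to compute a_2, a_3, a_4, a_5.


Substitute y = sum_n a_n x^n.
y''(x) has coefficient (n+2)(n+1) a_{n+2} at x^n;
4 y'(x) has coefficient 4 (n+1) a_{n+1} at x^n;
3 y(x) has coefficient 3 a_n at x^n.
Matching x^n: (n+2)(n+1) a_{n+2} + 4 (n+1) a_{n+1} + 3 a_n = 0.
Thus a_{n+2} = [-4 (n+1) a_{n+1} - 3 a_n] / ((n+1)(n+2)).

Check with a_0 = -1, a_1 = -1 (apply the recurrence for n = 0, 1, 2, 3): a_0 = -1, a_1 = -1, a_2 = 7/2, a_3 = -25/6, a_4 = 79/24, a_5 = -241/120.

a_(n+2) = [-4 (n+1) a_(n+1) - 3 a_n] / ((n+1)(n+2)); check: a_0 = -1, a_1 = -1, a_2 = 7/2, a_3 = -25/6, a_4 = 79/24, a_5 = -241/120


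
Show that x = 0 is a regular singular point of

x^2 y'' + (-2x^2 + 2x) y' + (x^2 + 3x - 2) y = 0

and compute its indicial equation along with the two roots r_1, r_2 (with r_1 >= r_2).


Divide by x^2 to reach normal form y'' + P_1(x) y' + P_2(x) y = 0 with P_1(x) = -2 + 2/x and P_2(x) = 1 + 3/x - 2/x^2.
x = 0 is a singular point because the y'-coefficient -2 + 2/x has a pole at x = 0 and the y-coefficient 1 + 3/x - 2/x^2 has a pole at x = 0.
It is a regular singular point because x P_1(x) = p(x) = 2 - 2x and x^2 P_2(x) = q(x) = x^2 + 3x - 2 are polynomials, hence analytic at x = 0.
p(0) = 2,  q(0) = -2.
Indicial equation: r(r-1) + p(0) r + q(0) = 0, i.e. r^2 + (p(0) - 1) r + q(0) = 0, i.e. r^2 + 1 r - 2 = 0.
Discriminant: (1)^2 - 4(-2) = 9, so r = (-1 ± 3)/2.
Solving: r_1 = 1, r_2 = -2.

indicial: r^2 + 1 r - 2 = 0; roots r_1 = 1, r_2 = -2


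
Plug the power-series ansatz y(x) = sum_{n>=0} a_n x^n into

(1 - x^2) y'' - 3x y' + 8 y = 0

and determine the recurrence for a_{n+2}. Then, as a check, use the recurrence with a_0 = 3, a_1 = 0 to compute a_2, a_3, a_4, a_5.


Substitute y = sum_n a_n x^n.
(1 - 1 x^2) y'' contributes (n+2)(n+1) a_{n+2} - n(n-1) a_n at x^n.
-3 x y'(x) contributes -3 n a_n at x^n.
8 y(x) contributes 8 a_n at x^n.
Matching x^n: (n+2)(n+1) a_{n+2} + (-n(n-1) - 3 n + 8) a_n = 0.
Thus a_{n+2} = (n(n-1) + 3 n - 8) / ((n+1)(n+2)) * a_n.

Check with a_0 = 3, a_1 = 0 (apply the recurrence for n = 0, 1, 2, 3): a_0 = 3, a_1 = 0, a_2 = -12, a_3 = 0, a_4 = 0, a_5 = 0.

a_(n+2) = (n(n-1) + 3 n - 8) / ((n+1)(n+2)) * a_n; check: a_0 = 3, a_1 = 0, a_2 = -12, a_3 = 0, a_4 = 0, a_5 = 0


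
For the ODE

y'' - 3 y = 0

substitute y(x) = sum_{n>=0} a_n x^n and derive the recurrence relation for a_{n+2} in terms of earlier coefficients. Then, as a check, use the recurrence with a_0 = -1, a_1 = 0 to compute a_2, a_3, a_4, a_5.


Substitute y = sum_n a_n x^n into y'' + (const) y = 0.
y''(x) = sum_{n>=0} (n+2)(n+1) a_{n+2} x^n.
The ODE becomes sum_n [(n+2)(n+1) a_{n+2} - 3 a_n] x^n = 0.
Setting each coefficient to zero gives the recurrence:
  (n+2)(n+1) a_{n+2} - 3 a_n = 0,
  a_{n+2} = 3 / ((n+1)(n+2)) a_n.

Check with a_0 = -1, a_1 = 0 (apply the recurrence for n = 0, 1, 2, 3): a_0 = -1, a_1 = 0, a_2 = -3/2, a_3 = 0, a_4 = -3/8, a_5 = 0.

a_{n+2} = 3/((n+1)(n+2)) * a_n; check: a_0 = -1, a_1 = 0, a_2 = -3/2, a_3 = 0, a_4 = -3/8, a_5 = 0


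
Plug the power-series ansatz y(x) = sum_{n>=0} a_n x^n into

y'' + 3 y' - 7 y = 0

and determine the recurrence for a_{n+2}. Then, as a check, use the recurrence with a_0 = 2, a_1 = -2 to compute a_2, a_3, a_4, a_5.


Substitute y = sum_n a_n x^n.
y''(x) has coefficient (n+2)(n+1) a_{n+2} at x^n;
3 y'(x) has coefficient 3 (n+1) a_{n+1} at x^n;
-7 y(x) has coefficient -7 a_n at x^n.
Matching x^n: (n+2)(n+1) a_{n+2} + 3 (n+1) a_{n+1} - 7 a_n = 0.
Thus a_{n+2} = [-3 (n+1) a_{n+1} + 7 a_n] / ((n+1)(n+2)).

Check with a_0 = 2, a_1 = -2 (apply the recurrence for n = 0, 1, 2, 3): a_0 = 2, a_1 = -2, a_2 = 10, a_3 = -37/3, a_4 = 181/12, a_5 = -401/30.

a_(n+2) = [-3 (n+1) a_(n+1) + 7 a_n] / ((n+1)(n+2)); check: a_0 = 2, a_1 = -2, a_2 = 10, a_3 = -37/3, a_4 = 181/12, a_5 = -401/30


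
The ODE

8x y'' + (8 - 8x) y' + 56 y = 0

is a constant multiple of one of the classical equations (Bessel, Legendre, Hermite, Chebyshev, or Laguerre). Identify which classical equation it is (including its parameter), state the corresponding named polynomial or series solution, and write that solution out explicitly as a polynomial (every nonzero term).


All three coefficients share the factor 8; dividing through by 8 gives  x y'' + (1 - x) y' + 7 y = 0.
This matches the Laguerre equation x y'' + (1 - x) y' + n y = 0 with n = 7; the polynomial solution is L_7(x).
With y = sum_k a_k x^k, matching x^k gives (k+1)k a_{k+1} + (k+1) a_{k+1} - k a_k + n a_k = 0, i.e. (k+1)^2 a_{k+1} = (k - n) a_k = (k - 7) a_k. The right side vanishes at k = 7, so the series terminates at degree 7.
Standard normalization L_n(0) = 1 gives a_0 = 1. Work upward with a_{k+1} = (k - 7) a_k / (k+1)^2:
  a_1 = (0 - 7)(1) / 1^2 = -7/1 = -7
  a_2 = (1 - 7)(-7) / 2^2 = 42/4 = 21/2
  a_3 = (2 - 7)(21/2) / 3^2 = (-105/2)/9 = -35/6
  a_4 = (3 - 7)(-35/6) / 4^2 = (70/3)/16 = 35/24
  a_5 = (4 - 7)(35/24) / 5^2 = (-35/8)/25 = -7/40
  a_6 = (5 - 7)(-7/40) / 6^2 = (7/20)/36 = 7/720
  a_7 = (6 - 7)(7/720) / 7^2 = (-7/720)/49 = -1/5040
Hence L_7(x) = -x^7/5040 + 7 x^6/720 - 7 x^5/40 + 35 x^4/24 - 35 x^3/6 + 21 x^2/2 - 7 x + 1.

L_7(x); series = -x^7/5040 + 7 x^6/720 - 7 x^5/40 + 35 x^4/24 - 35 x^3/6 + 21 x^2/2 - 7 x + 1


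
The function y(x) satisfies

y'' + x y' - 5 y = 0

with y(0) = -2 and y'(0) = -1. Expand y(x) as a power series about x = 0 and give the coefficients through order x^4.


Ansatz: y(x) = sum_{n>=0} a_n x^n, so y'(x) = sum_{n>=1} n a_n x^(n-1) and y''(x) = sum_{n>=2} n(n-1) a_n x^(n-2).
Substitute into P(x) y'' + Q(x) y' + R(x) y = 0 with P(x) = 1, Q(x) = x, R(x) = -5, and match powers of x.
Initial conditions: a_0 = -2, a_1 = -1.
Setting the coefficient of each power of x to zero and solving order by order (substituting the coefficients already found):
  x^0: 2 a_2 - 5 a_0 = 0  ->  2 a_2 = 5 a_0 = -10  ->  a_2 = -5
  x^1: 6 a_3 - 4 a_1 = 0  ->  6 a_3 = 4 a_1 = -4  ->  a_3 = -2/3
  x^2: 12 a_4 - 3 a_2 = 0  ->  12 a_4 = 3 a_2 = -15  ->  a_4 = -5/4
Truncated series: y(x) = -2 - x - 5 x^2 - (2/3) x^3 - (5/4) x^4 + O(x^5).

a_0 = -2; a_1 = -1; a_2 = -5; a_3 = -2/3; a_4 = -5/4


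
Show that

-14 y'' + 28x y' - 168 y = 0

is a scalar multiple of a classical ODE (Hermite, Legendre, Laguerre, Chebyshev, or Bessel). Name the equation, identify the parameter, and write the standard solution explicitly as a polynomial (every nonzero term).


All three coefficients share the factor -14; dividing through by -14 gives  y'' - 2x y' + 12 y = 0.
This matches the Hermite equation y'' - 2x y' + 2n y = 0 with 2n = 12, so n = 6; the polynomial solution is H_6(x).
With y = sum_k a_k x^k, matching x^k gives (k+2)(k+1) a_{k+2} = 2(k - n) a_k = 2(k - 6) a_k. The right side vanishes at k = 6, so the series with the parity of 6 terminates at degree 6.
Standard normalization: leading coefficient of H_n is 2^n, so a_6 = 2^6 = 64. Work downward with a_k = (k+1)(k+2) a_{k+2} / (2(k - n)):
  a_4 = (5)(6)(64) / (2(4 - 6)) = 1920/(-4) = -480
  a_2 = (3)(4)(-480) / (2(2 - 6)) = -5760/(-8) = 720
  a_0 = (1)(2)(720) / (2(0 - 6)) = 1440/(-12) = -120
Hence H_6(x) = 64 x^6 - 480 x^4 + 720 x^2 - 120.

H_6(x); series = 64 x^6 - 480 x^4 + 720 x^2 - 120


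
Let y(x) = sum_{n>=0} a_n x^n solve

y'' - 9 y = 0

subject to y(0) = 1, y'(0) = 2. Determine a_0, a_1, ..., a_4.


Ansatz: y(x) = sum_{n>=0} a_n x^n, so y'(x) = sum_{n>=1} n a_n x^(n-1) and y''(x) = sum_{n>=2} n(n-1) a_n x^(n-2).
Substitute into P(x) y'' + Q(x) y' + R(x) y = 0 with P(x) = 1, Q(x) = 0, R(x) = -9, and match powers of x.
Initial conditions: a_0 = 1, a_1 = 2.
Setting the coefficient of each power of x to zero and solving order by order (substituting the coefficients already found):
  x^0: 2 a_2 - 9 a_0 = 0  ->  2 a_2 = 9 a_0 = 9  ->  a_2 = 9/2
  x^1: 6 a_3 - 9 a_1 = 0  ->  6 a_3 = 9 a_1 = 18  ->  a_3 = 3
  x^2: 12 a_4 - 9 a_2 = 0  ->  12 a_4 = 9 a_2 = 81/2  ->  a_4 = 27/8
Truncated series: y(x) = 1 + 2 x + (9/2) x^2 + 3 x^3 + (27/8) x^4 + O(x^5).

a_0 = 1; a_1 = 2; a_2 = 9/2; a_3 = 3; a_4 = 27/8


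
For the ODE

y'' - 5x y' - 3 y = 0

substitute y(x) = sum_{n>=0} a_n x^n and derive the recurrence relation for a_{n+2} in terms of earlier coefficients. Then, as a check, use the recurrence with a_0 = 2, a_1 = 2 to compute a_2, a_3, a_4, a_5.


Substitute y = sum_n a_n x^n.
y''(x) has coefficient (n+2)(n+1) a_{n+2} at x^n;
-5 x y'(x) has coefficient -5 n a_n at x^n (shift);
-3 y(x) has coefficient -3 a_n at x^n.
Matching x^n: (n+2)(n+1) a_{n+2} + (-5n - 3) a_n = 0.
Thus a_{n+2} = (5n + 3) / ((n+1)(n+2)) * a_n.

Check with a_0 = 2, a_1 = 2 (apply the recurrence for n = 0, 1, 2, 3): a_0 = 2, a_1 = 2, a_2 = 3, a_3 = 8/3, a_4 = 13/4, a_5 = 12/5.

a_(n+2) = (5n + 3) / ((n+1)(n+2)) * a_n; check: a_0 = 2, a_1 = 2, a_2 = 3, a_3 = 8/3, a_4 = 13/4, a_5 = 12/5


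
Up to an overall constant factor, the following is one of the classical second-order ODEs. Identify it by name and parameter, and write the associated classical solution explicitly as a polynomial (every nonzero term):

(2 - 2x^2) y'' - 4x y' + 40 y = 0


All three coefficients share the factor 2; dividing through by 2 gives  (1 - x^2) y'' - 2x y' + 20 y = 0.
This matches the Legendre equation (1 - x^2) y'' - 2x y' + n(n+1) y = 0 (note the -2x y' term) with n(n+1) = 20, so n = 4; the polynomial solution is P_4(x).
With y = sum_k a_k x^k, matching x^k gives (k+2)(k+1) a_{k+2} = [k(k+1) - n(n+1)] a_k = (k - 4)(k + 5) a_k. The right side vanishes at k = 4, so the series with the parity of 4 terminates at degree 4.
Standard normalization (P_n(1) = 1): leading coefficient (2n)!/(2^n (n!)^2) = 40320/(16*576) = 35/8, so a_4 = 35/8. Work downward with a_k = (k+1)(k+2) a_{k+2} / ((k - 4)(k + 5)):
  a_2 = (3)(4)(35/8) / ((2 - 4)(2 + 5)) = (105/2)/(-14) = -15/4
  a_0 = (1)(2)(-15/4) / ((0 - 4)(0 + 5)) = (-15/2)/(-20) = 3/8
Hence P_4(x) = 35 x^4/8 - 15 x^2/4 + 3/8.

P_4(x); series = 35 x^4/8 - 15 x^2/4 + 3/8
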